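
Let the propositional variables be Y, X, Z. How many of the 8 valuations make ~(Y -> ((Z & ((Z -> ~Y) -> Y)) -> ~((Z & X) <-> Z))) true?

Initial set: {~(Y -> ((Z & ((Z -> ~Y) -> Y)) -> ~((Z & X) <-> Z)))}.
~(Y -> ((Z & ((Z -> ~Y) -> Y)) -> ~((Z & X) <-> Z))): α-rule — add Y, ~((Z & ((Z -> ~Y) -> Y)) -> ~((Z & X) <-> Z)).
~((Z & ((Z -> ~Y) -> Y)) -> ~((Z & X) <-> Z)): α-rule — add (Z & ((Z -> ~Y) -> Y)), ~~((Z & X) <-> Z).
(Z & ((Z -> ~Y) -> Y)): α-rule — add Z, ((Z -> ~Y) -> Y).
~~((Z & X) <-> Z): β-rule — branch into (Z & X), Z  //  ~(Z & X), ~Z.
  branch 1 (add (Z & X), Z):
    (Z & X): α-rule — add Z, X.
    ((Z -> ~Y) -> Y): β-rule — branch into ~(Z -> ~Y)  //  Y.
      branch 1.1 (add ~(Z -> ~Y)):
        ~(Z -> ~Y): α-rule — add Z, ~~Y.
        ○ open, literals {X=1, Y=1, Z=1}.
      branch 1.2 (add Y):
        ○ open, literals {X=1, Y=1, Z=1}.
  branch 2 (add ~(Z & X), ~Z):
    × closes — contains both Z and ~Z.
1 branch closed, 2 open.
Each open branch fixes some atoms; the unmentioned ones are free. Counting distinct full assignments: branch {X=1, Y=1, Z=1} (none free) contributes 1 new; branch {X=1, Y=1, Z=1} (none free) contributes 0 new. Total: 1.

1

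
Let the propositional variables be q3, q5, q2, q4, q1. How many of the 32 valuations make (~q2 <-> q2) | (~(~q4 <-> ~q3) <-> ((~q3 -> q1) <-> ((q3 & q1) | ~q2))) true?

Initial set: {((~q2 <-> q2) | (~(~q4 <-> ~q3) <-> ((~q3 -> q1) <-> ((q3 & q1) | ~q2))))}.
((~q2 <-> q2) | (~(~q4 <-> ~q3) <-> ((~q3 -> q1) <-> ((q3 & q1) | ~q2)))): β-rule — branch into (~q2 <-> q2)  //  (~(~q4 <-> ~q3) <-> ((~q3 -> q1) <-> ((q3 & q1) | ~q2))).
  branch 1 (add (~q2 <-> q2)):
    (~q2 <-> q2): β-rule — branch into ~q2, q2  //  ~~q2, ~q2.
      branch 1.1 (add ~q2, q2):
        × closes — contains both q2 and ~q2.
      branch 1.2 (add ~~q2, ~q2):
        × closes — contains both q2 and ~q2.
  branch 2 (add (~(~q4 <-> ~q3) <-> ((~q3 -> q1) <-> ((q3 & q1) | ~q2)))):
    (~(~q4 <-> ~q3) <-> ((~q3 -> q1) <-> ((q3 & q1) | ~q2))): β-rule — branch into ~(~q4 <-> ~q3), ((~q3 -> q1) <-> ((q3 & q1) | ~q2))  //  ~~(~q4 <-> ~q3), ~((~q3 -> q1) <-> ((q3 & q1) | ~q2)).
      branch 2.1 (add ~(~q4 <-> ~q3), ((~q3 -> q1) <-> ((q3 & q1) | ~q2))):
        ~(~q4 <-> ~q3): β-rule — branch into ~q4, ~~q3  //  ~~q4, ~q3.
          branch 2.1.1 (add ~q4, ~~q3):
            ((~q3 -> q1) <-> ((q3 & q1) | ~q2)): β-rule — branch into (~q3 -> q1), ((q3 & q1) | ~q2)  //  ~(~q3 -> q1), ~((q3 & q1) | ~q2).
              branch 2.1.1.1 (add (~q3 -> q1), ((q3 & q1) | ~q2)):
                (~q3 -> q1): β-rule — branch into ~~q3  //  q1.
                  branch 2.1.1.1.1 (add ~~q3):
                    ((q3 & q1) | ~q2): β-rule — branch into (q3 & q1)  //  ~q2.
                      branch 2.1.1.1.1.1 (add (q3 & q1)):
                        (q3 & q1): α-rule — add q3, q1.
                        ○ open, literals {q1=T, q3=T, q4=F}.
                      branch 2.1.1.1.1.2 (add ~q2):
                        ○ open, literals {q2=F, q3=T, q4=F}.
                  branch 2.1.1.1.2 (add q1):
                    ((q3 & q1) | ~q2): β-rule — branch into (q3 & q1)  //  ~q2.
                      branch 2.1.1.1.2.1 (add (q3 & q1)):
                        (q3 & q1): α-rule — add q3, q1.
                        ○ open, literals {q1=T, q3=T, q4=F}.
                      branch 2.1.1.1.2.2 (add ~q2):
                        ○ open, literals {q1=T, q2=F, q3=T, q4=F}.
              branch 2.1.1.2 (add ~(~q3 -> q1), ~((q3 & q1) | ~q2)):
                ~(~q3 -> q1): α-rule — add ~q3, ~q1.
                × closes — contains both q3 and ~q3.
          branch 2.1.2 (add ~~q4, ~q3):
            ((~q3 -> q1) <-> ((q3 & q1) | ~q2)): β-rule — branch into (~q3 -> q1), ((q3 & q1) | ~q2)  //  ~(~q3 -> q1), ~((q3 & q1) | ~q2).
              branch 2.1.2.1 (add (~q3 -> q1), ((q3 & q1) | ~q2)):
                (~q3 -> q1): β-rule — branch into ~~q3  //  q1.
                  branch 2.1.2.1.1 (add ~~q3):
                    × closes — contains both q3 and ~q3.
                  branch 2.1.2.1.2 (add q1):
                    ((q3 & q1) | ~q2): β-rule — branch into (q3 & q1)  //  ~q2.
                      branch 2.1.2.1.2.1 (add (q3 & q1)):
                        (q3 & q1): α-rule — add q3, q1.
                        × closes — contains both q3 and ~q3.
                      branch 2.1.2.1.2.2 (add ~q2):
                        ○ open, literals {q1=T, q2=F, q3=F, q4=T}.
              branch 2.1.2.2 (add ~(~q3 -> q1), ~((q3 & q1) | ~q2)):
                ~(~q3 -> q1): α-rule — add ~q3, ~q1.
                ~((q3 & q1) | ~q2): α-rule — add ~(q3 & q1), ~~q2.
                ~(q3 & q1): β-rule — branch into ~q3  //  ~q1.
                  branch 2.1.2.2.1 (add ~q3):
                    ○ open, literals {q1=F, q2=T, q3=F, q4=T}.
                  branch 2.1.2.2.2 (add ~q1):
                    ○ open, literals {q1=F, q2=T, q3=F, q4=T}.
      branch 2.2 (add ~~(~q4 <-> ~q3), ~((~q3 -> q1) <-> ((q3 & q1) | ~q2))):
        ~~(~q4 <-> ~q3): β-rule — branch into ~q4, ~q3  //  ~~q4, ~~q3.
          branch 2.2.1 (add ~q4, ~q3):
            ~((~q3 -> q1) <-> ((q3 & q1) | ~q2)): β-rule — branch into (~q3 -> q1), ~((q3 & q1) | ~q2)  //  ~(~q3 -> q1), ((q3 & q1) | ~q2).
              branch 2.2.1.1 (add (~q3 -> q1), ~((q3 & q1) | ~q2)):
                ~((q3 & q1) | ~q2): α-rule — add ~(q3 & q1), ~~q2.
                (~q3 -> q1): β-rule — branch into ~~q3  //  q1.
                  branch 2.2.1.1.1 (add ~~q3):
                    × closes — contains both q3 and ~q3.
                  branch 2.2.1.1.2 (add q1):
                    ~(q3 & q1): β-rule — branch into ~q3  //  ~q1.
                      branch 2.2.1.1.2.1 (add ~q3):
                        ○ open, literals {q1=T, q2=T, q3=F, q4=F}.
                      branch 2.2.1.1.2.2 (add ~q1):
                        × closes — contains both q1 and ~q1.
              branch 2.2.1.2 (add ~(~q3 -> q1), ((q3 & q1) | ~q2)):
                ~(~q3 -> q1): α-rule — add ~q3, ~q1.
                ((q3 & q1) | ~q2): β-rule — branch into (q3 & q1)  //  ~q2.
                  branch 2.2.1.2.1 (add (q3 & q1)):
                    (q3 & q1): α-rule — add q3, q1.
                    × closes — contains both q3 and ~q3.
                  branch 2.2.1.2.2 (add ~q2):
                    ○ open, literals {q1=F, q2=F, q3=F, q4=F}.
          branch 2.2.2 (add ~~q4, ~~q3):
            ~((~q3 -> q1) <-> ((q3 & q1) | ~q2)): β-rule — branch into (~q3 -> q1), ~((q3 & q1) | ~q2)  //  ~(~q3 -> q1), ((q3 & q1) | ~q2).
              branch 2.2.2.1 (add (~q3 -> q1), ~((q3 & q1) | ~q2)):
                ~((q3 & q1) | ~q2): α-rule — add ~(q3 & q1), ~~q2.
                (~q3 -> q1): β-rule — branch into ~~q3  //  q1.
                  branch 2.2.2.1.1 (add ~~q3):
                    ~(q3 & q1): β-rule — branch into ~q3  //  ~q1.
                      branch 2.2.2.1.1.1 (add ~q3):
                        × closes — contains both q3 and ~q3.
                      branch 2.2.2.1.1.2 (add ~q1):
                        ○ open, literals {q1=F, q2=T, q3=T, q4=T}.
                  branch 2.2.2.1.2 (add q1):
                    ~(q3 & q1): β-rule — branch into ~q3  //  ~q1.
                      branch 2.2.2.1.2.1 (add ~q3):
                        × closes — contains both q3 and ~q3.
                      branch 2.2.2.1.2.2 (add ~q1):
                        × closes — contains both q1 and ~q1.
              branch 2.2.2.2 (add ~(~q3 -> q1), ((q3 & q1) | ~q2)):
                ~(~q3 -> q1): α-rule — add ~q3, ~q1.
                × closes — contains both q3 and ~q3.
12 branches closed, 10 open.
Each open branch fixes some atoms; the unmentioned ones are free. Counting distinct full assignments: branch {q1=T, q3=T, q4=F} (q5, q2) contributes 4 new; branch {q2=F, q3=T, q4=F} (q5, q1) contributes 2 new; branch {q1=T, q3=T, q4=F} (q5, q2) contributes 0 new; branch {q1=T, q2=F, q3=T, q4=F} (q5) contributes 0 new; branch {q1=T, q2=F, q3=F, q4=T} (q5) contributes 2 new; branch {q1=F, q2=T, q3=F, q4=T} (q5) contributes 2 new; branch {q1=F, q2=T, q3=F, q4=T} (q5) contributes 0 new; branch {q1=T, q2=T, q3=F, q4=F} (q5) contributes 2 new; branch {q1=F, q2=F, q3=F, q4=F} (q5) contributes 2 new; branch {q1=F, q2=T, q3=T, q4=T} (q5) contributes 2 new. Total: 16.

16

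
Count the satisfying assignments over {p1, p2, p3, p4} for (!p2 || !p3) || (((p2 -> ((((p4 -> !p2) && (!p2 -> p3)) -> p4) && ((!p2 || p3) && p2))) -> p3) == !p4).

Initial set: {((!p2 || !p3) || (((p2 -> ((((p4 -> !p2) && (!p2 -> p3)) -> p4) && ((!p2 || p3) && p2))) -> p3) == !p4))}.
((!p2 || !p3) || (((p2 -> ((((p4 -> !p2) && (!p2 -> p3)) -> p4) && ((!p2 || p3) && p2))) -> p3) == !p4)): β-rule — branch into (!p2 || !p3)  //  (((p2 -> ((((p4 -> !p2) && (!p2 -> p3)) -> p4) && ((!p2 || p3) && p2))) -> p3) == !p4).
  branch 1 (add (!p2 || !p3)):
    (!p2 || !p3): β-rule — branch into !p2  //  !p3.
      branch 1.1 (add !p2):
        ○ open, literals {p2=0}.
      branch 1.2 (add !p3):
        ○ open, literals {p3=0}.
  branch 2 (add (((p2 -> ((((p4 -> !p2) && (!p2 -> p3)) -> p4) && ((!p2 || p3) && p2))) -> p3) == !p4)):
    (((p2 -> ((((p4 -> !p2) && (!p2 -> p3)) -> p4) && ((!p2 || p3) && p2))) -> p3) == !p4): β-rule — branch into ((p2 -> ((((p4 -> !p2) && (!p2 -> p3)) -> p4) && ((!p2 || p3) && p2))) -> p3), !p4  //  !((p2 -> ((((p4 -> !p2) && (!p2 -> p3)) -> p4) && ((!p2 || p3) && p2))) -> p3), !!p4.
      branch 2.1 (add ((p2 -> ((((p4 -> !p2) && (!p2 -> p3)) -> p4) && ((!p2 || p3) && p2))) -> p3), !p4):
        ((p2 -> ((((p4 -> !p2) && (!p2 -> p3)) -> p4) && ((!p2 || p3) && p2))) -> p3): β-rule — branch into !(p2 -> ((((p4 -> !p2) && (!p2 -> p3)) -> p4) && ((!p2 || p3) && p2)))  //  p3.
          branch 2.1.1 (add !(p2 -> ((((p4 -> !p2) && (!p2 -> p3)) -> p4) && ((!p2 || p3) && p2)))):
            !(p2 -> ((((p4 -> !p2) && (!p2 -> p3)) -> p4) && ((!p2 || p3) && p2))): α-rule — add p2, !((((p4 -> !p2) && (!p2 -> p3)) -> p4) && ((!p2 || p3) && p2)).
            !((((p4 -> !p2) && (!p2 -> p3)) -> p4) && ((!p2 || p3) && p2)): β-rule — branch into !(((p4 -> !p2) && (!p2 -> p3)) -> p4)  //  !((!p2 || p3) && p2).
              branch 2.1.1.1 (add !(((p4 -> !p2) && (!p2 -> p3)) -> p4)):
                !(((p4 -> !p2) && (!p2 -> p3)) -> p4): α-rule — add ((p4 -> !p2) && (!p2 -> p3)), !p4.
                ((p4 -> !p2) && (!p2 -> p3)): α-rule — add (p4 -> !p2), (!p2 -> p3).
                (p4 -> !p2): β-rule — branch into !p4  //  !p2.
                  branch 2.1.1.1.1 (add !p4):
                    (!p2 -> p3): β-rule — branch into !!p2  //  p3.
                      branch 2.1.1.1.1.1 (add !!p2):
                        ○ open, literals {p2=1, p4=0}.
                      branch 2.1.1.1.1.2 (add p3):
                        ○ open, literals {p2=1, p3=1, p4=0}.
                  branch 2.1.1.1.2 (add !p2):
                    × closes — contains both p2 and !p2.
              branch 2.1.1.2 (add !((!p2 || p3) && p2)):
                !((!p2 || p3) && p2): β-rule — branch into !(!p2 || p3)  //  !p2.
                  branch 2.1.1.2.1 (add !(!p2 || p3)):
                    !(!p2 || p3): α-rule — add !!p2, !p3.
                    ○ open, literals {p2=1, p3=0, p4=0}.
                  branch 2.1.1.2.2 (add !p2):
                    × closes — contains both p2 and !p2.
          branch 2.1.2 (add p3):
            ○ open, literals {p3=1, p4=0}.
      branch 2.2 (add !((p2 -> ((((p4 -> !p2) && (!p2 -> p3)) -> p4) && ((!p2 || p3) && p2))) -> p3), !!p4):
        !((p2 -> ((((p4 -> !p2) && (!p2 -> p3)) -> p4) && ((!p2 || p3) && p2))) -> p3): α-rule — add (p2 -> ((((p4 -> !p2) && (!p2 -> p3)) -> p4) && ((!p2 || p3) && p2))), !p3.
        (p2 -> ((((p4 -> !p2) && (!p2 -> p3)) -> p4) && ((!p2 || p3) && p2))): β-rule — branch into !p2  //  ((((p4 -> !p2) && (!p2 -> p3)) -> p4) && ((!p2 || p3) && p2)).
          branch 2.2.1 (add !p2):
            ○ open, literals {p2=0, p3=0, p4=1}.
          branch 2.2.2 (add ((((p4 -> !p2) && (!p2 -> p3)) -> p4) && ((!p2 || p3) && p2))):
            ((((p4 -> !p2) && (!p2 -> p3)) -> p4) && ((!p2 || p3) && p2)): α-rule — add (((p4 -> !p2) && (!p2 -> p3)) -> p4), ((!p2 || p3) && p2).
            ((!p2 || p3) && p2): α-rule — add (!p2 || p3), p2.
            (((p4 -> !p2) && (!p2 -> p3)) -> p4): β-rule — branch into !((p4 -> !p2) && (!p2 -> p3))  //  p4.
              branch 2.2.2.1 (add !((p4 -> !p2) && (!p2 -> p3))):
                (!p2 || p3): β-rule — branch into !p2  //  p3.
                  branch 2.2.2.1.1 (add !p2):
                    × closes — contains both p2 and !p2.
                  branch 2.2.2.1.2 (add p3):
                    × closes — contains both p3 and !p3.
              branch 2.2.2.2 (add p4):
                (!p2 || p3): β-rule — branch into !p2  //  p3.
                  branch 2.2.2.2.1 (add !p2):
                    × closes — contains both p2 and !p2.
                  branch 2.2.2.2.2 (add p3):
                    × closes — contains both p3 and !p3.
6 branches closed, 7 open.
Each open branch fixes some atoms; the unmentioned ones are free. Counting distinct full assignments: branch {p2=0} (p1, p3, p4) contributes 8 new; branch {p3=0} (p1, p2, p4) contributes 4 new; branch {p2=1, p4=0} (p1, p3) contributes 2 new; branch {p2=1, p3=1, p4=0} (p1) contributes 0 new; branch {p2=1, p3=0, p4=0} (p1) contributes 0 new; branch {p3=1, p4=0} (p1, p2) contributes 0 new; branch {p2=0, p3=0, p4=1} (p1) contributes 0 new. Total: 14.

14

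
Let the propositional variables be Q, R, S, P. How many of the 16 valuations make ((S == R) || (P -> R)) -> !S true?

Initial set: {(((S == R) || (P -> R)) -> !S)}.
(((S == R) || (P -> R)) -> !S): β-rule — branch into !((S == R) || (P -> R))  //  !S.
  branch 1 (add !((S == R) || (P -> R))):
    !((S == R) || (P -> R)): α-rule — add !(S == R), !(P -> R).
    !(P -> R): α-rule — add P, !R.
    !(S == R): β-rule — branch into S, !R  //  !S, R.
      branch 1.1 (add S, !R):
        ○ open, literals {P=T, R=F, S=T}.
      branch 1.2 (add !S, R):
        × closes — contains both R and !R.
  branch 2 (add !S):
    ○ open, literals {S=F}.
1 branch closed, 2 open.
Each open branch fixes some atoms; the unmentioned ones are free. Counting distinct full assignments: branch {P=T, R=F, S=T} (Q) contributes 2 new; branch {S=F} (Q, R, P) contributes 8 new. Total: 10.

10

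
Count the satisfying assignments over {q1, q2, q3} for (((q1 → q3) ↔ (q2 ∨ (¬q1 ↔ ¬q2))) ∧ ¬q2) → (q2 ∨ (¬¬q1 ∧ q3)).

5

Initial set: {T ((((q1 → q3) ↔ (q2 ∨ (¬q1 ↔ ¬q2))) ∧ ¬q2) → (q2 ∨ (¬¬q1 ∧ q3)))}.
T ((((q1 → q3) ↔ (q2 ∨ (¬q1 ↔ ¬q2))) ∧ ¬q2) → (q2 ∨ (¬¬q1 ∧ q3))): β-rule — branch into F (((q1 → q3) ↔ (q2 ∨ (¬q1 ↔ ¬q2))) ∧ ¬q2)  //  T (q2 ∨ (¬¬q1 ∧ q3)).
  branch 1 (add F (((q1 → q3) ↔ (q2 ∨ (¬q1 ↔ ¬q2))) ∧ ¬q2)):
    F (((q1 → q3) ↔ (q2 ∨ (¬q1 ↔ ¬q2))) ∧ ¬q2): β-rule — branch into F ((q1 → q3) ↔ (q2 ∨ (¬q1 ↔ ¬q2)))  //  F ¬q2.
      branch 1.1 (add F ((q1 → q3) ↔ (q2 ∨ (¬q1 ↔ ¬q2)))):
        F ((q1 → q3) ↔ (q2 ∨ (¬q1 ↔ ¬q2))): β-rule — branch into T (q1 → q3), F (q2 ∨ (¬q1 ↔ ¬q2))  //  F (q1 → q3), T (q2 ∨ (¬q1 ↔ ¬q2)).
          branch 1.1.1 (add T (q1 → q3), F (q2 ∨ (¬q1 ↔ ¬q2))):
            F (q2 ∨ (¬q1 ↔ ¬q2)): α-rule — add F q2, F (¬q1 ↔ ¬q2).
            T (q1 → q3): β-rule — branch into F q1  //  T q3.
              branch 1.1.1.1 (add F q1):
                F (¬q1 ↔ ¬q2): β-rule — branch into T ¬q1, F ¬q2  //  F ¬q1, T ¬q2.
                  branch 1.1.1.1.1 (add T ¬q1, F ¬q2):
                    × closes — contains both q2 and ¬q2.
                  branch 1.1.1.1.2 (add F ¬q1, T ¬q2):
                    × closes — contains both q1 and ¬q1.
              branch 1.1.1.2 (add T q3):
                F (¬q1 ↔ ¬q2): β-rule — branch into T ¬q1, F ¬q2  //  F ¬q1, T ¬q2.
                  branch 1.1.1.2.1 (add T ¬q1, F ¬q2):
                    × closes — contains both q2 and ¬q2.
                  branch 1.1.1.2.2 (add F ¬q1, T ¬q2):
                    ○ open, literals {q1=T, q2=F, q3=T}.
          branch 1.1.2 (add F (q1 → q3), T (q2 ∨ (¬q1 ↔ ¬q2))):
            F (q1 → q3): α-rule — add T q1, F q3.
            T (q2 ∨ (¬q1 ↔ ¬q2)): β-rule — branch into T q2  //  T (¬q1 ↔ ¬q2).
              branch 1.1.2.1 (add T q2):
                ○ open, literals {q1=T, q2=T, q3=F}.
              branch 1.1.2.2 (add T (¬q1 ↔ ¬q2)):
                T (¬q1 ↔ ¬q2): β-rule — branch into T ¬q1, T ¬q2  //  F ¬q1, F ¬q2.
                  branch 1.1.2.2.1 (add T ¬q1, T ¬q2):
                    × closes — contains both q1 and ¬q1.
                  branch 1.1.2.2.2 (add F ¬q1, F ¬q2):
                    ○ open, literals {q1=T, q2=T, q3=F}.
      branch 1.2 (add F ¬q2):
        ○ open, literals {q2=T}.
  branch 2 (add T (q2 ∨ (¬¬q1 ∧ q3))):
    T (q2 ∨ (¬¬q1 ∧ q3)): β-rule — branch into T q2  //  T (¬¬q1 ∧ q3).
      branch 2.1 (add T q2):
        ○ open, literals {q2=T}.
      branch 2.2 (add T (¬¬q1 ∧ q3)):
        T (¬¬q1 ∧ q3): α-rule — add T ¬¬q1, T q3.
        T ¬¬q1: drop double negation, giving T q1.
        ○ open, literals {q1=T, q3=T}.
4 branches closed, 6 open.
Each open branch fixes some atoms; the unmentioned ones are free. Counting distinct full assignments: branch {q1=T, q2=F, q3=T} (none free) contributes 1 new; branch {q1=T, q2=T, q3=F} (none free) contributes 1 new; branch {q1=T, q2=T, q3=F} (none free) contributes 0 new; branch {q2=T} (q1, q3) contributes 3 new; branch {q2=T} (q1, q3) contributes 0 new; branch {q1=T, q3=T} (q2) contributes 0 new. Total: 5.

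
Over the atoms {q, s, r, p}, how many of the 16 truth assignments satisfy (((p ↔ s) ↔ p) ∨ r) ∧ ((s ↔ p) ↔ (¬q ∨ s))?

Initial set: {((((p ↔ s) ↔ p) ∨ r) ∧ ((s ↔ p) ↔ (¬q ∨ s)))}.
((((p ↔ s) ↔ p) ∨ r) ∧ ((s ↔ p) ↔ (¬q ∨ s))): α-rule — add (((p ↔ s) ↔ p) ∨ r), ((s ↔ p) ↔ (¬q ∨ s)).
(((p ↔ s) ↔ p) ∨ r): β-rule — branch into ((p ↔ s) ↔ p)  //  r.
  branch 1 (add ((p ↔ s) ↔ p)):
    ((s ↔ p) ↔ (¬q ∨ s)): β-rule — branch into (s ↔ p), (¬q ∨ s)  //  ¬(s ↔ p), ¬(¬q ∨ s).
      branch 1.1 (add (s ↔ p), (¬q ∨ s)):
        ((p ↔ s) ↔ p): β-rule — branch into (p ↔ s), p  //  ¬(p ↔ s), ¬p.
          branch 1.1.1 (add (p ↔ s), p):
            (s ↔ p): β-rule — branch into s, p  //  ¬s, ¬p.
              branch 1.1.1.1 (add s, p):
                (¬q ∨ s): β-rule — branch into ¬q  //  s.
                  branch 1.1.1.1.1 (add ¬q):
                    (p ↔ s): β-rule — branch into p, s  //  ¬p, ¬s.
                      branch 1.1.1.1.1.1 (add p, s):
                        ○ open, literals {p=T, q=F, s=T}.
                      branch 1.1.1.1.1.2 (add ¬p, ¬s):
                        × closes — contains both p and ¬p.
                  branch 1.1.1.1.2 (add s):
                    (p ↔ s): β-rule — branch into p, s  //  ¬p, ¬s.
                      branch 1.1.1.1.2.1 (add p, s):
                        ○ open, literals {p=T, s=T}.
                      branch 1.1.1.1.2.2 (add ¬p, ¬s):
                        × closes — contains both p and ¬p.
              branch 1.1.1.2 (add ¬s, ¬p):
                × closes — contains both p and ¬p.
          branch 1.1.2 (add ¬(p ↔ s), ¬p):
            (s ↔ p): β-rule — branch into s, p  //  ¬s, ¬p.
              branch 1.1.2.1 (add s, p):
                × closes — contains both p and ¬p.
              branch 1.1.2.2 (add ¬s, ¬p):
                (¬q ∨ s): β-rule — branch into ¬q  //  s.
                  branch 1.1.2.2.1 (add ¬q):
                    ¬(p ↔ s): β-rule — branch into p, ¬s  //  ¬p, s.
                      branch 1.1.2.2.1.1 (add p, ¬s):
                        × closes — contains both p and ¬p.
                      branch 1.1.2.2.1.2 (add ¬p, s):
                        × closes — contains both s and ¬s.
                  branch 1.1.2.2.2 (add s):
                    × closes — contains both s and ¬s.
      branch 1.2 (add ¬(s ↔ p), ¬(¬q ∨ s)):
        ¬(¬q ∨ s): α-rule — add ¬¬q, ¬s.
        ((p ↔ s) ↔ p): β-rule — branch into (p ↔ s), p  //  ¬(p ↔ s), ¬p.
          branch 1.2.1 (add (p ↔ s), p):
            ¬(s ↔ p): β-rule — branch into s, ¬p  //  ¬s, p.
              branch 1.2.1.1 (add s, ¬p):
                × closes — contains both s and ¬s.
              branch 1.2.1.2 (add ¬s, p):
                (p ↔ s): β-rule — branch into p, s  //  ¬p, ¬s.
                  branch 1.2.1.2.1 (add p, s):
                    × closes — contains both s and ¬s.
                  branch 1.2.1.2.2 (add ¬p, ¬s):
                    × closes — contains both p and ¬p.
          branch 1.2.2 (add ¬(p ↔ s), ¬p):
            ¬(s ↔ p): β-rule — branch into s, ¬p  //  ¬s, p.
              branch 1.2.2.1 (add s, ¬p):
                × closes — contains both s and ¬s.
              branch 1.2.2.2 (add ¬s, p):
                × closes — contains both p and ¬p.
  branch 2 (add r):
    ((s ↔ p) ↔ (¬q ∨ s)): β-rule — branch into (s ↔ p), (¬q ∨ s)  //  ¬(s ↔ p), ¬(¬q ∨ s).
      branch 2.1 (add (s ↔ p), (¬q ∨ s)):
        (s ↔ p): β-rule — branch into s, p  //  ¬s, ¬p.
          branch 2.1.1 (add s, p):
            (¬q ∨ s): β-rule — branch into ¬q  //  s.
              branch 2.1.1.1 (add ¬q):
                ○ open, literals {p=T, q=F, r=T, s=T}.
              branch 2.1.1.2 (add s):
                ○ open, literals {p=T, r=T, s=T}.
          branch 2.1.2 (add ¬s, ¬p):
            (¬q ∨ s): β-rule — branch into ¬q  //  s.
              branch 2.1.2.1 (add ¬q):
                ○ open, literals {p=F, q=F, r=T, s=F}.
              branch 2.1.2.2 (add s):
                × closes — contains both s and ¬s.
      branch 2.2 (add ¬(s ↔ p), ¬(¬q ∨ s)):
        ¬(¬q ∨ s): α-rule — add ¬¬q, ¬s.
        ¬(s ↔ p): β-rule — branch into s, ¬p  //  ¬s, p.
          branch 2.2.1 (add s, ¬p):
            × closes — contains both s and ¬s.
          branch 2.2.2 (add ¬s, p):
            ○ open, literals {p=T, q=T, r=T, s=F}.
14 branches closed, 6 open.
Each open branch fixes some atoms; the unmentioned ones are free. Counting distinct full assignments: branch {p=T, q=F, s=T} (r) contributes 2 new; branch {p=T, s=T} (q, r) contributes 2 new; branch {p=T, q=F, r=T, s=T} (none free) contributes 0 new; branch {p=T, r=T, s=T} (q) contributes 0 new; branch {p=F, q=F, r=T, s=F} (none free) contributes 1 new; branch {p=T, q=T, r=T, s=F} (none free) contributes 1 new. Total: 6.

6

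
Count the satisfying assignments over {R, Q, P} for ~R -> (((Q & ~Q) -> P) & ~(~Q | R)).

6

Initial set: {(~R -> (((Q & ~Q) -> P) & ~(~Q | R)))}.
(~R -> (((Q & ~Q) -> P) & ~(~Q | R))): β-rule — branch into ~~R  //  (((Q & ~Q) -> P) & ~(~Q | R)).
  branch 1 (add ~~R):
    ○ open, literals {R=true}.
  branch 2 (add (((Q & ~Q) -> P) & ~(~Q | R))):
    (((Q & ~Q) -> P) & ~(~Q | R)): α-rule — add ((Q & ~Q) -> P), ~(~Q | R).
    ~(~Q | R): α-rule — add ~~Q, ~R.
    ((Q & ~Q) -> P): β-rule — branch into ~(Q & ~Q)  //  P.
      branch 2.1 (add ~(Q & ~Q)):
        ~(Q & ~Q): β-rule — branch into ~Q  //  ~~Q.
          branch 2.1.1 (add ~Q):
            × closes — contains both Q and ~Q.
          branch 2.1.2 (add ~~Q):
            ○ open, literals {Q=true, R=false}.
      branch 2.2 (add P):
        ○ open, literals {P=true, Q=true, R=false}.
1 branch closed, 3 open.
Each open branch fixes some atoms; the unmentioned ones are free. Counting distinct full assignments: branch {R=true} (Q, P) contributes 4 new; branch {Q=true, R=false} (P) contributes 2 new; branch {P=true, Q=true, R=false} (none free) contributes 0 new. Total: 6.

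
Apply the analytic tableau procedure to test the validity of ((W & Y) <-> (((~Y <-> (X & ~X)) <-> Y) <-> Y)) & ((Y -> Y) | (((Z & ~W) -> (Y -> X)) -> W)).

Not valid

Assume the negation and expand:
Initial set: {~(((W & Y) <-> (((~Y <-> (X & ~X)) <-> Y) <-> Y)) & ((Y -> Y) | (((Z & ~W) -> (Y -> X)) -> W)))}.
~(((W & Y) <-> (((~Y <-> (X & ~X)) <-> Y) <-> Y)) & ((Y -> Y) | (((Z & ~W) -> (Y -> X)) -> W))): β-rule — branch into ~((W & Y) <-> (((~Y <-> (X & ~X)) <-> Y) <-> Y))  //  ~((Y -> Y) | (((Z & ~W) -> (Y -> X)) -> W)).
  branch 1 (add ~((W & Y) <-> (((~Y <-> (X & ~X)) <-> Y) <-> Y))):
    ~((W & Y) <-> (((~Y <-> (X & ~X)) <-> Y) <-> Y)): β-rule — branch into (W & Y), ~(((~Y <-> (X & ~X)) <-> Y) <-> Y)  //  ~(W & Y), (((~Y <-> (X & ~X)) <-> Y) <-> Y).
      branch 1.1 (add (W & Y), ~(((~Y <-> (X & ~X)) <-> Y) <-> Y)):
        (W & Y): α-rule — add W, Y.
        ~(((~Y <-> (X & ~X)) <-> Y) <-> Y): β-rule — branch into ((~Y <-> (X & ~X)) <-> Y), ~Y  //  ~((~Y <-> (X & ~X)) <-> Y), Y.
          branch 1.1.1 (add ((~Y <-> (X & ~X)) <-> Y), ~Y):
            × closes — contains both Y and ~Y.
          branch 1.1.2 (add ~((~Y <-> (X & ~X)) <-> Y), Y):
            ~((~Y <-> (X & ~X)) <-> Y): β-rule — branch into (~Y <-> (X & ~X)), ~Y  //  ~(~Y <-> (X & ~X)), Y.
              branch 1.1.2.1 (add (~Y <-> (X & ~X)), ~Y):
                × closes — contains both Y and ~Y.
              branch 1.1.2.2 (add ~(~Y <-> (X & ~X)), Y):
                ~(~Y <-> (X & ~X)): β-rule — branch into ~Y, ~(X & ~X)  //  ~~Y, (X & ~X).
                  branch 1.1.2.2.1 (add ~Y, ~(X & ~X)):
                    × closes — contains both Y and ~Y.
                  branch 1.1.2.2.2 (add ~~Y, (X & ~X)):
                    (X & ~X): α-rule — add X, ~X.
                    × closes — contains both X and ~X.
      branch 1.2 (add ~(W & Y), (((~Y <-> (X & ~X)) <-> Y) <-> Y)):
        ~(W & Y): β-rule — branch into ~W  //  ~Y.
          branch 1.2.1 (add ~W):
            (((~Y <-> (X & ~X)) <-> Y) <-> Y): β-rule — branch into ((~Y <-> (X & ~X)) <-> Y), Y  //  ~((~Y <-> (X & ~X)) <-> Y), ~Y.
              branch 1.2.1.1 (add ((~Y <-> (X & ~X)) <-> Y), Y):
                ((~Y <-> (X & ~X)) <-> Y): β-rule — branch into (~Y <-> (X & ~X)), Y  //  ~(~Y <-> (X & ~X)), ~Y.
                  branch 1.2.1.1.1 (add (~Y <-> (X & ~X)), Y):
                    (~Y <-> (X & ~X)): β-rule — branch into ~Y, (X & ~X)  //  ~~Y, ~(X & ~X).
                      branch 1.2.1.1.1.1 (add ~Y, (X & ~X)):
                        × closes — contains both Y and ~Y.
                      branch 1.2.1.1.1.2 (add ~~Y, ~(X & ~X)):
                        ~(X & ~X): β-rule — branch into ~X  //  ~~X.
                          branch 1.2.1.1.1.2.1 (add ~X):
                            ○ open, literals {W=0, X=0, Y=1}.
                          branch 1.2.1.1.1.2.2 (add ~~X):
                            ○ open, literals {W=0, X=1, Y=1}.
                  branch 1.2.1.1.2 (add ~(~Y <-> (X & ~X)), ~Y):
                    × closes — contains both Y and ~Y.
              branch 1.2.1.2 (add ~((~Y <-> (X & ~X)) <-> Y), ~Y):
                ~((~Y <-> (X & ~X)) <-> Y): β-rule — branch into (~Y <-> (X & ~X)), ~Y  //  ~(~Y <-> (X & ~X)), Y.
                  branch 1.2.1.2.1 (add (~Y <-> (X & ~X)), ~Y):
                    (~Y <-> (X & ~X)): β-rule — branch into ~Y, (X & ~X)  //  ~~Y, ~(X & ~X).
                      branch 1.2.1.2.1.1 (add ~Y, (X & ~X)):
                        (X & ~X): α-rule — add X, ~X.
                        × closes — contains both X and ~X.
                      branch 1.2.1.2.1.2 (add ~~Y, ~(X & ~X)):
                        × closes — contains both Y and ~Y.
                  branch 1.2.1.2.2 (add ~(~Y <-> (X & ~X)), Y):
                    × closes — contains both Y and ~Y.
          branch 1.2.2 (add ~Y):
            (((~Y <-> (X & ~X)) <-> Y) <-> Y): β-rule — branch into ((~Y <-> (X & ~X)) <-> Y), Y  //  ~((~Y <-> (X & ~X)) <-> Y), ~Y.
              branch 1.2.2.1 (add ((~Y <-> (X & ~X)) <-> Y), Y):
                × closes — contains both Y and ~Y.
              branch 1.2.2.2 (add ~((~Y <-> (X & ~X)) <-> Y), ~Y):
                ~((~Y <-> (X & ~X)) <-> Y): β-rule — branch into (~Y <-> (X & ~X)), ~Y  //  ~(~Y <-> (X & ~X)), Y.
                  branch 1.2.2.2.1 (add (~Y <-> (X & ~X)), ~Y):
                    (~Y <-> (X & ~X)): β-rule — branch into ~Y, (X & ~X)  //  ~~Y, ~(X & ~X).
                      branch 1.2.2.2.1.1 (add ~Y, (X & ~X)):
                        (X & ~X): α-rule — add X, ~X.
                        × closes — contains both X and ~X.
                      branch 1.2.2.2.1.2 (add ~~Y, ~(X & ~X)):
                        × closes — contains both Y and ~Y.
                  branch 1.2.2.2.2 (add ~(~Y <-> (X & ~X)), Y):
                    × closes — contains both Y and ~Y.
  branch 2 (add ~((Y -> Y) | (((Z & ~W) -> (Y -> X)) -> W))):
    ~((Y -> Y) | (((Z & ~W) -> (Y -> X)) -> W)): α-rule — add ~(Y -> Y), ~(((Z & ~W) -> (Y -> X)) -> W).
    ~(Y -> Y): α-rule — add Y, ~Y.
    × closes — contains both Y and ~Y.
14 branches closed, 2 open.
An open branch gives a countermodel: W=0, X=0, Y=1 (unmentioned atoms arbitrary); under it the original formula is false.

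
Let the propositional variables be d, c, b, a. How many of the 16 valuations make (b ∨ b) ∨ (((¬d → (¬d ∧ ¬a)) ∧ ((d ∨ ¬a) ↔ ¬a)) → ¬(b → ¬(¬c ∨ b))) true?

12

Initial set: {T ((b ∨ b) ∨ (((¬d → (¬d ∧ ¬a)) ∧ ((d ∨ ¬a) ↔ ¬a)) → ¬(b → ¬(¬c ∨ b))))}.
T ((b ∨ b) ∨ (((¬d → (¬d ∧ ¬a)) ∧ ((d ∨ ¬a) ↔ ¬a)) → ¬(b → ¬(¬c ∨ b)))): β-rule — branch into T (b ∨ b)  //  T (((¬d → (¬d ∧ ¬a)) ∧ ((d ∨ ¬a) ↔ ¬a)) → ¬(b → ¬(¬c ∨ b))).
  branch 1 (add T (b ∨ b)):
    T (b ∨ b): β-rule — branch into T b  //  T b.
      branch 1.1 (add T b):
        ○ open, literals {b=1}.
      branch 1.2 (add T b):
        ○ open, literals {b=1}.
  branch 2 (add T (((¬d → (¬d ∧ ¬a)) ∧ ((d ∨ ¬a) ↔ ¬a)) → ¬(b → ¬(¬c ∨ b)))):
    T (((¬d → (¬d ∧ ¬a)) ∧ ((d ∨ ¬a) ↔ ¬a)) → ¬(b → ¬(¬c ∨ b))): β-rule — branch into F ((¬d → (¬d ∧ ¬a)) ∧ ((d ∨ ¬a) ↔ ¬a))  //  T ¬(b → ¬(¬c ∨ b)).
      branch 2.1 (add F ((¬d → (¬d ∧ ¬a)) ∧ ((d ∨ ¬a) ↔ ¬a))):
        F ((¬d → (¬d ∧ ¬a)) ∧ ((d ∨ ¬a) ↔ ¬a)): β-rule — branch into F (¬d → (¬d ∧ ¬a))  //  F ((d ∨ ¬a) ↔ ¬a).
          branch 2.1.1 (add F (¬d → (¬d ∧ ¬a))):
            F (¬d → (¬d ∧ ¬a)): α-rule — add T ¬d, F (¬d ∧ ¬a).
            F (¬d ∧ ¬a): β-rule — branch into F ¬d  //  F ¬a.
              branch 2.1.1.1 (add F ¬d):
                × closes — contains both d and ¬d.
              branch 2.1.1.2 (add F ¬a):
                ○ open, literals {a=1, d=0}.
          branch 2.1.2 (add F ((d ∨ ¬a) ↔ ¬a)):
            F ((d ∨ ¬a) ↔ ¬a): β-rule — branch into T (d ∨ ¬a), F ¬a  //  F (d ∨ ¬a), T ¬a.
              branch 2.1.2.1 (add T (d ∨ ¬a), F ¬a):
                T (d ∨ ¬a): β-rule — branch into T d  //  T ¬a.
                  branch 2.1.2.1.1 (add T d):
                    ○ open, literals {a=1, d=1}.
                  branch 2.1.2.1.2 (add T ¬a):
                    × closes — contains both a and ¬a.
              branch 2.1.2.2 (add F (d ∨ ¬a), T ¬a):
                F (d ∨ ¬a): α-rule — add F d, F ¬a.
                × closes — contains both a and ¬a.
      branch 2.2 (add T ¬(b → ¬(¬c ∨ b))):
        T ¬(b → ¬(¬c ∨ b)): α-rule — add T b, F ¬(¬c ∨ b).
        F ¬(¬c ∨ b): β-rule — branch into T ¬c  //  T b.
          branch 2.2.1 (add T ¬c):
            ○ open, literals {b=1, c=0}.
          branch 2.2.2 (add T b):
            ○ open, literals {b=1}.
3 branches closed, 6 open.
Each open branch fixes some atoms; the unmentioned ones are free. Counting distinct full assignments: branch {b=1} (d, c, a) contributes 8 new; branch {b=1} (d, c, a) contributes 0 new; branch {a=1, d=0} (c, b) contributes 2 new; branch {a=1, d=1} (c, b) contributes 2 new; branch {b=1, c=0} (d, a) contributes 0 new; branch {b=1} (d, c, a) contributes 0 new. Total: 12.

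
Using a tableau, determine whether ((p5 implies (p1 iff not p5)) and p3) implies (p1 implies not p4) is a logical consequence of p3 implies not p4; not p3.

Initial set: {(p3 implies not p4); not p3; not (((p5 implies (p1 iff not p5)) and p3) implies (p1 implies not p4))}.
not (((p5 implies (p1 iff not p5)) and p3) implies (p1 implies not p4)): α-rule — add ((p5 implies (p1 iff not p5)) and p3), not (p1 implies not p4).
((p5 implies (p1 iff not p5)) and p3): α-rule — add (p5 implies (p1 iff not p5)), p3.
× closes — contains both p3 and not p3.
All 1 branch closes.
Every branch closed, so the premises entail the conclusion.

Yes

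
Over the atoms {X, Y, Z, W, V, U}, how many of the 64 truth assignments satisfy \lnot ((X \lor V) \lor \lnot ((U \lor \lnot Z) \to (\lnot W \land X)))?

Initial set: {\lnot ((X \lor V) \lor \lnot ((U \lor \lnot Z) \to (\lnot W \land X)))}.
\lnot ((X \lor V) \lor \lnot ((U \lor \lnot Z) \to (\lnot W \land X))): α-rule — add \lnot (X \lor V), \lnot \lnot ((U \lor \lnot Z) \to (\lnot W \land X)).
\lnot (X \lor V): α-rule — add \lnot X, \lnot V.
\lnot \lnot ((U \lor \lnot Z) \to (\lnot W \land X)): β-rule — branch into \lnot (U \lor \lnot Z)  //  (\lnot W \land X).
  branch 1 (add \lnot (U \lor \lnot Z)):
    \lnot (U \lor \lnot Z): α-rule — add \lnot U, \lnot \lnot Z.
    ○ open, literals {U=0, V=0, X=0, Z=1}.
  branch 2 (add (\lnot W \land X)):
    (\lnot W \land X): α-rule — add \lnot W, X.
    × closes — contains both X and \lnot X.
1 branch closed, 1 open.
Each open branch fixes some atoms; the unmentioned ones are free. Counting distinct full assignments: branch {U=0, V=0, X=0, Z=1} (Y, W) contributes 4 new. Total: 4.

4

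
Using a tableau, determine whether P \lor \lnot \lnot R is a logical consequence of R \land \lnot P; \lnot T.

Initial set: {(R \land \lnot P); \lnot T; \lnot (P \lor \lnot \lnot R)}.
(R \land \lnot P): α-rule — add R, \lnot P.
\lnot (P \lor \lnot \lnot R): α-rule — add \lnot P, \lnot \lnot \lnot R.
\lnot \lnot \lnot R: drop double negation, giving \lnot R.
× closes — contains both R and \lnot R.
All 1 branch closes.
Every branch closed, so the premises entail the conclusion.

Yes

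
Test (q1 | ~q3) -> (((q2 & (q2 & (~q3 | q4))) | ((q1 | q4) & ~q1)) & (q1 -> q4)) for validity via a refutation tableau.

Assume the negation and expand:
Initial set: {~((q1 | ~q3) -> (((q2 & (q2 & (~q3 | q4))) | ((q1 | q4) & ~q1)) & (q1 -> q4)))}.
~((q1 | ~q3) -> (((q2 & (q2 & (~q3 | q4))) | ((q1 | q4) & ~q1)) & (q1 -> q4))): α-rule — add (q1 | ~q3), ~(((q2 & (q2 & (~q3 | q4))) | ((q1 | q4) & ~q1)) & (q1 -> q4)).
(q1 | ~q3): β-rule — branch into q1  //  ~q3.
  branch 1 (add q1):
    ~(((q2 & (q2 & (~q3 | q4))) | ((q1 | q4) & ~q1)) & (q1 -> q4)): β-rule — branch into ~((q2 & (q2 & (~q3 | q4))) | ((q1 | q4) & ~q1))  //  ~(q1 -> q4).
      branch 1.1 (add ~((q2 & (q2 & (~q3 | q4))) | ((q1 | q4) & ~q1))):
        ~((q2 & (q2 & (~q3 | q4))) | ((q1 | q4) & ~q1)): α-rule — add ~(q2 & (q2 & (~q3 | q4))), ~((q1 | q4) & ~q1).
        ~(q2 & (q2 & (~q3 | q4))): β-rule — branch into ~q2  //  ~(q2 & (~q3 | q4)).
          branch 1.1.1 (add ~q2):
            ~((q1 | q4) & ~q1): β-rule — branch into ~(q1 | q4)  //  ~~q1.
              branch 1.1.1.1 (add ~(q1 | q4)):
                ~(q1 | q4): α-rule — add ~q1, ~q4.
                × closes — contains both q1 and ~q1.
              branch 1.1.1.2 (add ~~q1):
                ○ open, literals {q1=true, q2=false}.
          branch 1.1.2 (add ~(q2 & (~q3 | q4))):
            ~((q1 | q4) & ~q1): β-rule — branch into ~(q1 | q4)  //  ~~q1.
              branch 1.1.2.1 (add ~(q1 | q4)):
                ~(q1 | q4): α-rule — add ~q1, ~q4.
                × closes — contains both q1 and ~q1.
              branch 1.1.2.2 (add ~~q1):
                ~(q2 & (~q3 | q4)): β-rule — branch into ~q2  //  ~(~q3 | q4).
                  branch 1.1.2.2.1 (add ~q2):
                    ○ open, literals {q1=true, q2=false}.
                  branch 1.1.2.2.2 (add ~(~q3 | q4)):
                    ~(~q3 | q4): α-rule — add ~~q3, ~q4.
                    ○ open, literals {q1=true, q3=true, q4=false}.
      branch 1.2 (add ~(q1 -> q4)):
        ~(q1 -> q4): α-rule — add q1, ~q4.
        ○ open, literals {q1=true, q4=false}.
  branch 2 (add ~q3):
    ~(((q2 & (q2 & (~q3 | q4))) | ((q1 | q4) & ~q1)) & (q1 -> q4)): β-rule — branch into ~((q2 & (q2 & (~q3 | q4))) | ((q1 | q4) & ~q1))  //  ~(q1 -> q4).
      branch 2.1 (add ~((q2 & (q2 & (~q3 | q4))) | ((q1 | q4) & ~q1))):
        ~((q2 & (q2 & (~q3 | q4))) | ((q1 | q4) & ~q1)): α-rule — add ~(q2 & (q2 & (~q3 | q4))), ~((q1 | q4) & ~q1).
        ~(q2 & (q2 & (~q3 | q4))): β-rule — branch into ~q2  //  ~(q2 & (~q3 | q4)).
          branch 2.1.1 (add ~q2):
            ~((q1 | q4) & ~q1): β-rule — branch into ~(q1 | q4)  //  ~~q1.
              branch 2.1.1.1 (add ~(q1 | q4)):
                ~(q1 | q4): α-rule — add ~q1, ~q4.
                ○ open, literals {q1=false, q2=false, q3=false, q4=false}.
              branch 2.1.1.2 (add ~~q1):
                ○ open, literals {q1=true, q2=false, q3=false}.
          branch 2.1.2 (add ~(q2 & (~q3 | q4))):
            ~((q1 | q4) & ~q1): β-rule — branch into ~(q1 | q4)  //  ~~q1.
              branch 2.1.2.1 (add ~(q1 | q4)):
                ~(q1 | q4): α-rule — add ~q1, ~q4.
                ~(q2 & (~q3 | q4)): β-rule — branch into ~q2  //  ~(~q3 | q4).
                  branch 2.1.2.1.1 (add ~q2):
                    ○ open, literals {q1=false, q2=false, q3=false, q4=false}.
                  branch 2.1.2.1.2 (add ~(~q3 | q4)):
                    ~(~q3 | q4): α-rule — add ~~q3, ~q4.
                    × closes — contains both q3 and ~q3.
              branch 2.1.2.2 (add ~~q1):
                ~(q2 & (~q3 | q4)): β-rule — branch into ~q2  //  ~(~q3 | q4).
                  branch 2.1.2.2.1 (add ~q2):
                    ○ open, literals {q1=true, q2=false, q3=false}.
                  branch 2.1.2.2.2 (add ~(~q3 | q4)):
                    ~(~q3 | q4): α-rule — add ~~q3, ~q4.
                    × closes — contains both q3 and ~q3.
      branch 2.2 (add ~(q1 -> q4)):
        ~(q1 -> q4): α-rule — add q1, ~q4.
        ○ open, literals {q1=true, q3=false, q4=false}.
4 branches closed, 9 open.
An open branch gives a countermodel: q1=true, q2=false (unmentioned atoms arbitrary); under it the original formula is false.

Not valid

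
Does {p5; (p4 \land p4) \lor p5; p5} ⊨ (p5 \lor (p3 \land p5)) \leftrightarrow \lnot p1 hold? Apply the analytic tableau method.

No

Initial set: {p5; ((p4 \land p4) \lor p5); p5; \lnot ((p5 \lor (p3 \land p5)) \leftrightarrow \lnot p1)}.
((p4 \land p4) \lor p5): β-rule — branch into (p4 \land p4)  //  p5.
  branch 1 (add (p4 \land p4)):
    (p4 \land p4): α-rule — add p4, p4.
    \lnot ((p5 \lor (p3 \land p5)) \leftrightarrow \lnot p1): β-rule — branch into (p5 \lor (p3 \land p5)), \lnot \lnot p1  //  \lnot (p5 \lor (p3 \land p5)), \lnot p1.
      branch 1.1 (add (p5 \lor (p3 \land p5)), \lnot \lnot p1):
        (p5 \lor (p3 \land p5)): β-rule — branch into p5  //  (p3 \land p5).
          branch 1.1.1 (add p5):
            ○ open, literals {p1=T, p4=T, p5=T}.
          branch 1.1.2 (add (p3 \land p5)):
            (p3 \land p5): α-rule — add p3, p5.
            ○ open, literals {p1=T, p3=T, p4=T, p5=T}.
      branch 1.2 (add \lnot (p5 \lor (p3 \land p5)), \lnot p1):
        \lnot (p5 \lor (p3 \land p5)): α-rule — add \lnot p5, \lnot (p3 \land p5).
        × closes — contains both p5 and \lnot p5.
  branch 2 (add p5):
    \lnot ((p5 \lor (p3 \land p5)) \leftrightarrow \lnot p1): β-rule — branch into (p5 \lor (p3 \land p5)), \lnot \lnot p1  //  \lnot (p5 \lor (p3 \land p5)), \lnot p1.
      branch 2.1 (add (p5 \lor (p3 \land p5)), \lnot \lnot p1):
        (p5 \lor (p3 \land p5)): β-rule — branch into p5  //  (p3 \land p5).
          branch 2.1.1 (add p5):
            ○ open, literals {p1=T, p5=T}.
          branch 2.1.2 (add (p3 \land p5)):
            (p3 \land p5): α-rule — add p3, p5.
            ○ open, literals {p1=T, p3=T, p5=T}.
      branch 2.2 (add \lnot (p5 \lor (p3 \land p5)), \lnot p1):
        \lnot (p5 \lor (p3 \land p5)): α-rule — add \lnot p5, \lnot (p3 \land p5).
        × closes — contains both p5 and \lnot p5.
2 branches closed, 4 open.
An open branch gives a countermodel: p1=T, p4=T, p5=T (unmentioned atoms arbitrary); the premises hold there but the conclusion fails.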